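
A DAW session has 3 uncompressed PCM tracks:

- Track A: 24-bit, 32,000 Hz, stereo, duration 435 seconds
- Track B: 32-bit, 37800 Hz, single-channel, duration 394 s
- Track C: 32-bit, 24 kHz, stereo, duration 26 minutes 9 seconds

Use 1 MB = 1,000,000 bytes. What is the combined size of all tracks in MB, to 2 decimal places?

444.34 MB

Track A: 32,000 × 435 × 3 × 2 = 83,520,000 bytes.
Track B: 37,800 × 394 × 4 × 1 = 59,572,800 bytes.
Track C: 26 minutes 9 seconds = 1,569 s; 24,000 × 1,569 × 4 × 2 = 301,248,000 bytes.
Total = 444,340,800 bytes = 444.34 MB.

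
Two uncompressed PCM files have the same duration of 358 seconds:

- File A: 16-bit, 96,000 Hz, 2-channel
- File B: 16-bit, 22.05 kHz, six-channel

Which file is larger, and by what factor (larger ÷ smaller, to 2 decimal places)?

File A, by a factor of 1.45

File A: 96,000 × 2 × 2 = 384,000 bytes/s.
File B: 22,050 × 2 × 6 = 264,600 bytes/s.
File A is larger; ratio = 137,472,000 / 94,726,800 = 1.45.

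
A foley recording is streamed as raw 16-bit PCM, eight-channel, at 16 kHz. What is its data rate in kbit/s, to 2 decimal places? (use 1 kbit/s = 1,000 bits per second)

2048.00 kbit/s

Bit rate = 16,000 × 16 × 8 = 2,048,000 bits/s.
= 2048.00 kbit/s.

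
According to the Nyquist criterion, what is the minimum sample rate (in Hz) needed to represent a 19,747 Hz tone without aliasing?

Minimum sample rate = 2 × 19,747 Hz = 39,494 Hz.

39,494 Hz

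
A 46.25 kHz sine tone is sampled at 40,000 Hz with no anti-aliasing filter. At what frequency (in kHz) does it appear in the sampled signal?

6.25 kHz

Nyquist = 40,000/2 = 20,000 Hz; 46,250 Hz exceeds it.
Alias = |46,250 − 1×40,000| = |46,250 − 40,000| = 6,250 Hz = 6.25 kHz.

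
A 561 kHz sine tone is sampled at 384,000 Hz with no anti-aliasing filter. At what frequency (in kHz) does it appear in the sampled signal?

Nyquist = 384,000/2 = 192,000 Hz; 561,000 Hz exceeds it.
Alias = |561,000 − 1×384,000| = |561,000 − 384,000| = 177,000 Hz = 177 kHz.

177 kHz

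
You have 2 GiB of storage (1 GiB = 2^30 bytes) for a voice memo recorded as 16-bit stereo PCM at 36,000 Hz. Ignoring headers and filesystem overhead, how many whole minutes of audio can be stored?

248 minutes

Uncompressed byte rate = 36,000 × 2 × 2 = 144,000 bytes/s.
Capacity = 2 × 1,073,741,824 = 2,147,483,648 bytes.
2,147,483,648 / 144,000 ≈ 14913.08 s → 248 minutes.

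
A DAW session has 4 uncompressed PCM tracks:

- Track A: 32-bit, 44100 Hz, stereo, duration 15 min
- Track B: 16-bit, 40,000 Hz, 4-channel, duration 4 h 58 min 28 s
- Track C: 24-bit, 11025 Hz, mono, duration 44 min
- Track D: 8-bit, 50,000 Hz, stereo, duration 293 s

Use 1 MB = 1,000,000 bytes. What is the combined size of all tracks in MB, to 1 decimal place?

Track A: 15 min = 900 s; 44,100 × 900 × 4 × 2 = 317,520,000 bytes.
Track B: 4 h 58 min 28 s = 17,908 s; 40,000 × 17,908 × 2 × 4 = 5,730,560,000 bytes.
Track C: 44 min = 2,640 s; 11,025 × 2,640 × 3 × 1 = 87,318,000 bytes.
Track D: 50,000 × 293 × 1 × 2 = 29,300,000 bytes.
Total = 6,164,698,000 bytes = 6164.7 MB.

6164.7 MB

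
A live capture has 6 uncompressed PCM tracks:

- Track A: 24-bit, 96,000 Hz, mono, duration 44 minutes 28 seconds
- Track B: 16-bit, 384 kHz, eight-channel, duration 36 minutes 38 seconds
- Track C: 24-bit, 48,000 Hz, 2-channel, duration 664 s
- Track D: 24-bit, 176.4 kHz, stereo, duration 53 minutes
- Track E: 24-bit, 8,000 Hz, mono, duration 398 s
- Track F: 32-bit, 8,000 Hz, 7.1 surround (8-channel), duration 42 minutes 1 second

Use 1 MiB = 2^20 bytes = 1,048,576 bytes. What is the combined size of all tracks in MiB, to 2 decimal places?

17628.45 MiB

Track A: 44 minutes 28 seconds = 2,668 s; 96,000 × 2,668 × 3 × 1 = 768,384,000 bytes.
Track B: 36 minutes 38 seconds = 2,198 s; 384,000 × 2,198 × 2 × 8 = 13,504,512,000 bytes.
Track C: 48,000 × 664 × 3 × 2 = 191,232,000 bytes.
Track D: 53 minutes = 3,180 s; 176,400 × 3,180 × 3 × 2 = 3,365,712,000 bytes.
Track E: 8,000 × 398 × 3 × 1 = 9,552,000 bytes.
Track F: 42 minutes 1 second = 2,521 s; 8,000 × 2,521 × 4 × 8 = 645,376,000 bytes.
Total = 18,484,768,000 bytes = 17628.45 MiB.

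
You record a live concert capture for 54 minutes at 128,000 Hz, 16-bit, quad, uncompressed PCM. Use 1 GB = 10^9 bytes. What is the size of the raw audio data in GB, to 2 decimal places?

3.32 GB

Duration = 54 minutes = 3,240 s.
Bytes = 128,000 samples/s × 3,240 s × 2 bytes/sample × 4 ch = 3,317,760,000 bytes.
3,317,760,000 / 1,000,000,000 = 3.32 GB.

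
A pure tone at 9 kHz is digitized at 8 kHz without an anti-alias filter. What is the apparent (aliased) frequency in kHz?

Nyquist = 8,000/2 = 4,000 Hz; 9,000 Hz exceeds it.
Alias = |9,000 − 1×8,000| = |9,000 − 8,000| = 1,000 Hz = 1 kHz.

1 kHz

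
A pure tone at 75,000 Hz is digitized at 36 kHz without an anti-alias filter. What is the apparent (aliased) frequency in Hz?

3,000 Hz

Nyquist = 36,000/2 = 18,000 Hz; 75,000 Hz exceeds it.
Alias = |75,000 − 2×36,000| = |75,000 − 72,000| = 3,000 Hz.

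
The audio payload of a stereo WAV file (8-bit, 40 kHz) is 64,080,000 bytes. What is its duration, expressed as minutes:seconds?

13:21

Byte rate = 40,000 × 1 × 2 = 80,000 bytes/s.
Duration = 64,080,000 / 80,000 = 801 s.
801 s = 13:21.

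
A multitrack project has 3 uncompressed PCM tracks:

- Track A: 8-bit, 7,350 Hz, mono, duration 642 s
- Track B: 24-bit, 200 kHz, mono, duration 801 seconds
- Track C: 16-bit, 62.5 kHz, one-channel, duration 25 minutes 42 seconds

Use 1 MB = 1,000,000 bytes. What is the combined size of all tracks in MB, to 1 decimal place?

Track A: 7,350 × 642 × 1 × 1 = 4,718,700 bytes.
Track B: 200,000 × 801 × 3 × 1 = 480,600,000 bytes.
Track C: 25 minutes 42 seconds = 1,542 s; 62,500 × 1,542 × 2 × 1 = 192,750,000 bytes.
Total = 678,068,700 bytes = 678.1 MB.

678.1 MB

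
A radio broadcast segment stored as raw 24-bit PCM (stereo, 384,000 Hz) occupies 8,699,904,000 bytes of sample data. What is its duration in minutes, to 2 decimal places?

62.93 minutes

Byte rate = 384,000 × 3 × 2 = 2,304,000 bytes/s.
Duration = 8,699,904,000 / 2,304,000 = 3,776 s.
3,776 s / 60 = 62.93 minutes.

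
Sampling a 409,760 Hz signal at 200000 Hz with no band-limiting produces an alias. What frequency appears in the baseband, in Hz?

9,760 Hz

Nyquist = 200,000/2 = 100,000 Hz; 409,760 Hz exceeds it.
Alias = |409,760 − 2×200,000| = |409,760 − 400,000| = 9,760 Hz.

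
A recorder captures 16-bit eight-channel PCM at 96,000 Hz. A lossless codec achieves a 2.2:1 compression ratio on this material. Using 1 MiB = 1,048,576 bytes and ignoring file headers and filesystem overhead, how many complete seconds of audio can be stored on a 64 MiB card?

Uncompressed byte rate = 96,000 × 2 × 8 = 1,536,000 bytes/s.
After 2.2:1 compression, effective rate ≈ 698181.82 bytes/s.
Capacity = 64 × 1,048,576 = 67,108,864 bytes.
67,108,864 / effective rate ≈ 96.12 s → 96 seconds.

96 seconds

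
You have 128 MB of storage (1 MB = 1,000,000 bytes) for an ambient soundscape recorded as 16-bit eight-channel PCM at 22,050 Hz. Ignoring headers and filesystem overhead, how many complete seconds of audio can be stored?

362 seconds

Uncompressed byte rate = 22,050 × 2 × 8 = 352,800 bytes/s.
Capacity = 128 × 1,000,000 = 128,000,000 bytes.
128,000,000 / 352,800 ≈ 362.81 s → 362 seconds.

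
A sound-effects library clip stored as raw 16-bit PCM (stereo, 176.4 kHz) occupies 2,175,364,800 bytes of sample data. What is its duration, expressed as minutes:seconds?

Byte rate = 176,400 × 2 × 2 = 705,600 bytes/s.
Duration = 2,175,364,800 / 705,600 = 3,083 s.
3,083 s = 51:23.

51:23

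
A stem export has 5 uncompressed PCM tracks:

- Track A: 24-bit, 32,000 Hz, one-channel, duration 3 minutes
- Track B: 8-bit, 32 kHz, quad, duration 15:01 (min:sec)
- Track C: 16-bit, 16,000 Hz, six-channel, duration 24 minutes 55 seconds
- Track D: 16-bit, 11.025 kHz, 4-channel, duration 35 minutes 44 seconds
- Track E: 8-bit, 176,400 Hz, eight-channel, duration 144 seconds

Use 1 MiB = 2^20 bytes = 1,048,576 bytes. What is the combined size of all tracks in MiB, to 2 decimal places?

Track A: 3 minutes = 180 s; 32,000 × 180 × 3 × 1 = 17,280,000 bytes.
Track B: 15:01 (min:sec) = 901 s; 32,000 × 901 × 1 × 4 = 115,328,000 bytes.
Track C: 24 minutes 55 seconds = 1,495 s; 16,000 × 1,495 × 2 × 6 = 287,040,000 bytes.
Track D: 35 minutes 44 seconds = 2,144 s; 11,025 × 2,144 × 2 × 4 = 189,100,800 bytes.
Track E: 176,400 × 144 × 1 × 8 = 203,212,800 bytes.
Total = 811,961,600 bytes = 774.35 MiB.

774.35 MiB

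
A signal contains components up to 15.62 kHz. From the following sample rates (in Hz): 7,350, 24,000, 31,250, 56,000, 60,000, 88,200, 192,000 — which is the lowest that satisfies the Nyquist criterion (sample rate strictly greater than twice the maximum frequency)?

31,250 Hz

Need sample rate > 2 × 15,620 = 31,240 Hz.
Lowest listed rate above 31,240 Hz is 31,250 Hz.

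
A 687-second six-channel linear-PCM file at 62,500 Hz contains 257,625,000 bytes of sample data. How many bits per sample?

8 bits

Bytes per sample = 257,625,000 / (62,500 × 687 × 6) = 257,625,000 / 257,625,000 = 1.
Bit depth = 1 × 8 = 8 bits.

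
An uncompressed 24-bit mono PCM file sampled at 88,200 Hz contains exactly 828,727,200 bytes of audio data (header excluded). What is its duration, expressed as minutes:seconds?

Byte rate = 88,200 × 3 × 1 = 264,600 bytes/s.
Duration = 828,727,200 / 264,600 = 3,132 s.
3,132 s = 52:12.

52:12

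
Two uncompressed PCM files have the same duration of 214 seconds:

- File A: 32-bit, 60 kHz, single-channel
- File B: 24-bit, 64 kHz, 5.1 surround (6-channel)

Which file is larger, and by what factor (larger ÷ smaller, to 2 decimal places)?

File A: 60,000 × 4 × 1 = 240,000 bytes/s.
File B: 64,000 × 3 × 6 = 1,152,000 bytes/s.
File B is larger; ratio = 246,528,000 / 51,360,000 = 4.80.

File B, by a factor of 4.80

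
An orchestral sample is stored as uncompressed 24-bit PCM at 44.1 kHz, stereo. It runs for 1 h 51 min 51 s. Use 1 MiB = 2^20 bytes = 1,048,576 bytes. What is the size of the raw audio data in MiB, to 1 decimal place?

1693.5 MiB

Duration = 1 h 51 min 51 s = 6,711 s.
Bytes = 44,100 samples/s × 6,711 s × 3 bytes/sample × 2 ch = 1,775,730,600 bytes.
1,775,730,600 / 1,048,576 = 1693.5 MiB.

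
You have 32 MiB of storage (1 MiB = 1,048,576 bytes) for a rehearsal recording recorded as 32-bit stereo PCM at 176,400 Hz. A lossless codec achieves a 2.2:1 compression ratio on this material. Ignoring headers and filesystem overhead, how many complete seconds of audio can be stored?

52 seconds

Uncompressed byte rate = 176,400 × 4 × 2 = 1,411,200 bytes/s.
After 2.2:1 compression, effective rate ≈ 641454.55 bytes/s.
Capacity = 32 × 1,048,576 = 33,554,432 bytes.
33,554,432 / effective rate ≈ 52.31 s → 52 seconds.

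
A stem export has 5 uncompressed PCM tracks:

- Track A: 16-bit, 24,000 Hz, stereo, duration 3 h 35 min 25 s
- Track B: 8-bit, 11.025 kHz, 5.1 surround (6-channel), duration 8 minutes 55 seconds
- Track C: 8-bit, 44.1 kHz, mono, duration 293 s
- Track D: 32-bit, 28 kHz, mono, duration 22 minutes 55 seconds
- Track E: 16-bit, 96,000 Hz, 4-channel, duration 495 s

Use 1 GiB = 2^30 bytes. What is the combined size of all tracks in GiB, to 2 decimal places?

Track A: 3 h 35 min 25 s = 12,925 s; 24,000 × 12,925 × 2 × 2 = 1,240,800,000 bytes.
Track B: 8 minutes 55 seconds = 535 s; 11,025 × 535 × 1 × 6 = 35,390,250 bytes.
Track C: 44,100 × 293 × 1 × 1 = 12,921,300 bytes.
Track D: 22 minutes 55 seconds = 1,375 s; 28,000 × 1,375 × 4 × 1 = 154,000,000 bytes.
Track E: 96,000 × 495 × 2 × 4 = 380,160,000 bytes.
Total = 1,823,271,550 bytes = 1.70 GiB.

1.70 GiB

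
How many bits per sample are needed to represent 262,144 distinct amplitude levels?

log2(262,144) = 18.

18 bits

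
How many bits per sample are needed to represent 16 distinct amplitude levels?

log2(16) = 4.

4 bits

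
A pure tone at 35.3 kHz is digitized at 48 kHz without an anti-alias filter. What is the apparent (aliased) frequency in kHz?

Nyquist = 48,000/2 = 24,000 Hz; 35,300 Hz exceeds it.
Alias = |35,300 − 1×48,000| = |35,300 − 48,000| = 12,700 Hz = 12.7 kHz.

12.7 kHz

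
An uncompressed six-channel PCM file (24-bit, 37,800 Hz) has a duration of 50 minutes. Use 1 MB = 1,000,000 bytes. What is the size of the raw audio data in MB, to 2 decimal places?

Duration = 50 minutes = 3,000 s.
Bytes = 37,800 samples/s × 3,000 s × 3 bytes/sample × 6 ch = 2,041,200,000 bytes.
2,041,200,000 / 1,000,000 = 2041.20 MB.

2041.20 MB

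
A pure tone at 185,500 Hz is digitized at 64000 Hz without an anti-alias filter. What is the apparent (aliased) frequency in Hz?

Nyquist = 64,000/2 = 32,000 Hz; 185,500 Hz exceeds it.
Alias = |185,500 − 3×64,000| = |185,500 − 192,000| = 6,500 Hz.

6,500 Hz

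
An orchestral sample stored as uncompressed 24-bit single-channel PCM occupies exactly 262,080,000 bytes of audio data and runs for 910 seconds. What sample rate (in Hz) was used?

96,000 Hz

Bytes = sample_rate × seconds × bytes_per_sample × channels.
sample_rate = 262,080,000 / (910 × 3 × 1) = 262,080,000 / 2,730 = 96,000 Hz.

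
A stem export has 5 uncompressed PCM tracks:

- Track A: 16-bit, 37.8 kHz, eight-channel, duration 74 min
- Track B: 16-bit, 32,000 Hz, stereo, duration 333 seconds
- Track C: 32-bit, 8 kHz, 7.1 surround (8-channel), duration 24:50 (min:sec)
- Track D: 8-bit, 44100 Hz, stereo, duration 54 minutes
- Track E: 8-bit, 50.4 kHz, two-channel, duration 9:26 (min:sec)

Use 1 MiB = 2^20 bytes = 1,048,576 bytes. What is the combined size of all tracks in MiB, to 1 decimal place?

Track A: 74 min = 4,440 s; 37,800 × 4,440 × 2 × 8 = 2,685,312,000 bytes.
Track B: 32,000 × 333 × 2 × 2 = 42,624,000 bytes.
Track C: 24:50 (min:sec) = 1,490 s; 8,000 × 1,490 × 4 × 8 = 381,440,000 bytes.
Track D: 54 minutes = 3,240 s; 44,100 × 3,240 × 1 × 2 = 285,768,000 bytes.
Track E: 9:26 (min:sec) = 566 s; 50,400 × 566 × 1 × 2 = 57,052,800 bytes.
Total = 3,452,196,800 bytes = 3292.3 MiB.

3292.3 MiB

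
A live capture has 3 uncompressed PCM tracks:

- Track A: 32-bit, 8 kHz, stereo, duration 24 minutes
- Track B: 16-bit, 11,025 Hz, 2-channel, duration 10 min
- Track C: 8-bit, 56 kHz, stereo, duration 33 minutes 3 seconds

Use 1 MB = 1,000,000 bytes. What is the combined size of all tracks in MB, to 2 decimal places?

340.72 MB

Track A: 24 minutes = 1,440 s; 8,000 × 1,440 × 4 × 2 = 92,160,000 bytes.
Track B: 10 min = 600 s; 11,025 × 600 × 2 × 2 = 26,460,000 bytes.
Track C: 33 minutes 3 seconds = 1,983 s; 56,000 × 1,983 × 1 × 2 = 222,096,000 bytes.
Total = 340,716,000 bytes = 340.72 MB.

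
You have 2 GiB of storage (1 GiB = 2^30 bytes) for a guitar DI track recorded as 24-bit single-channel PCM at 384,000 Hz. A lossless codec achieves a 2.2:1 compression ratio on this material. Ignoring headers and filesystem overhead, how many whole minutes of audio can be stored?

68 minutes

Uncompressed byte rate = 384,000 × 3 × 1 = 1,152,000 bytes/s.
After 2.2:1 compression, effective rate ≈ 523636.36 bytes/s.
Capacity = 2 × 1,073,741,824 = 2,147,483,648 bytes.
2,147,483,648 / effective rate ≈ 4101.1 s → 68 minutes.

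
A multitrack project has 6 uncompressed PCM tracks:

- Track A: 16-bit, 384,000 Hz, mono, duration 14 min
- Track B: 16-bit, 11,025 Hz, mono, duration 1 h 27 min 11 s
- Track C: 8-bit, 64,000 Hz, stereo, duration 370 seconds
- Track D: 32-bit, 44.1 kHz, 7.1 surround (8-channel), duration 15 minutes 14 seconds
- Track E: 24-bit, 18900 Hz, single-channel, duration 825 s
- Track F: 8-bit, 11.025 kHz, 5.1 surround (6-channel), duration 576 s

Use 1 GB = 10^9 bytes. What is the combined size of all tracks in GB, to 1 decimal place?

Track A: 14 min = 840 s; 384,000 × 840 × 2 × 1 = 645,120,000 bytes.
Track B: 1 h 27 min 11 s = 5,231 s; 11,025 × 5,231 × 2 × 1 = 115,343,550 bytes.
Track C: 64,000 × 370 × 1 × 2 = 47,360,000 bytes.
Track D: 15 minutes 14 seconds = 914 s; 44,100 × 914 × 4 × 8 = 1,289,836,800 bytes.
Track E: 18,900 × 825 × 3 × 1 = 46,777,500 bytes.
Track F: 11,025 × 576 × 1 × 6 = 38,102,400 bytes.
Total = 2,182,540,250 bytes = 2.2 GB.

2.2 GB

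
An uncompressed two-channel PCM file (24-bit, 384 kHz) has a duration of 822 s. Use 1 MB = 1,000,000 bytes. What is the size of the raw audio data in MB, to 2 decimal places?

1893.89 MB

Bytes = 384,000 samples/s × 822 s × 3 bytes/sample × 2 ch = 1,893,888,000 bytes.
1,893,888,000 / 1,000,000 = 1893.89 MB.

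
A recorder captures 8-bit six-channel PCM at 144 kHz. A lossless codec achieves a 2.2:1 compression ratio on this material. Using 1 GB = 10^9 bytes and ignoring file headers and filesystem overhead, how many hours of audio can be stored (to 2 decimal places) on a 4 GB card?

Uncompressed byte rate = 144,000 × 1 × 6 = 864,000 bytes/s.
After 2.2:1 compression, effective rate ≈ 392727.27 bytes/s.
Capacity = 4 × 1,000,000,000 = 4,000,000,000 bytes.
4,000,000,000 / effective rate ≈ 10185.19 s → 2.83 hours.

2.83 hours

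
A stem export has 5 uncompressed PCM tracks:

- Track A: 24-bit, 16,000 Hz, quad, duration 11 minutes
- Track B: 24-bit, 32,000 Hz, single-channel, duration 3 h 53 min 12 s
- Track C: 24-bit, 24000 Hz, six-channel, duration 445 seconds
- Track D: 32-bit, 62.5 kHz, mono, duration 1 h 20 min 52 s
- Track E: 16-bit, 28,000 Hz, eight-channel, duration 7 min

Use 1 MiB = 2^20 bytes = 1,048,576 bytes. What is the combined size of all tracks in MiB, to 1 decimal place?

Track A: 11 minutes = 660 s; 16,000 × 660 × 3 × 4 = 126,720,000 bytes.
Track B: 3 h 53 min 12 s = 13,992 s; 32,000 × 13,992 × 3 × 1 = 1,343,232,000 bytes.
Track C: 24,000 × 445 × 3 × 6 = 192,240,000 bytes.
Track D: 1 h 20 min 52 s = 4,852 s; 62,500 × 4,852 × 4 × 1 = 1,213,000,000 bytes.
Track E: 7 min = 420 s; 28,000 × 420 × 2 × 8 = 188,160,000 bytes.
Total = 3,063,352,000 bytes = 2921.4 MiB.

2921.4 MiB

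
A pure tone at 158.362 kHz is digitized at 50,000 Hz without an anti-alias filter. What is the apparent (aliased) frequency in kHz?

Nyquist = 50,000/2 = 25,000 Hz; 158,362 Hz exceeds it.
Alias = |158,362 − 3×50,000| = |158,362 − 150,000| = 8,362 Hz = 8.362 kHz.

8.362 kHz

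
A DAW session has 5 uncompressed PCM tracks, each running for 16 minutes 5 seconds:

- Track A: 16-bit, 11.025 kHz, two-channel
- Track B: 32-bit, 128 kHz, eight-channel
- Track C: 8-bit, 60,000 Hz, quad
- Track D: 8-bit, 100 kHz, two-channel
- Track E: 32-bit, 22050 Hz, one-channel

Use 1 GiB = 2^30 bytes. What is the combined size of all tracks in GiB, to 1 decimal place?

16 minutes 5 seconds = 965 s.
Track A: 11,025 × 965 × 2 × 2 = 42,556,500 bytes.
Track B: 128,000 × 965 × 4 × 8 = 3,952,640,000 bytes.
Track C: 60,000 × 965 × 1 × 4 = 231,600,000 bytes.
Track D: 100,000 × 965 × 1 × 2 = 193,000,000 bytes.
Track E: 22,050 × 965 × 4 × 1 = 85,113,000 bytes.
Total = 4,504,909,500 bytes = 4.2 GiB.

4.2 GiB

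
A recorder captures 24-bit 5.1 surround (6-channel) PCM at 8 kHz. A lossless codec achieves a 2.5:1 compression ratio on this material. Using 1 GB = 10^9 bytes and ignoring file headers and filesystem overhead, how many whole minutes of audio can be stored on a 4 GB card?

1,157 minutes

Uncompressed byte rate = 8,000 × 3 × 6 = 144,000 bytes/s.
After 2.5:1 compression, effective rate ≈ 57600 bytes/s.
Capacity = 4 × 1,000,000,000 = 4,000,000,000 bytes.
4,000,000,000 / effective rate ≈ 69444.44 s → 1,157 minutes.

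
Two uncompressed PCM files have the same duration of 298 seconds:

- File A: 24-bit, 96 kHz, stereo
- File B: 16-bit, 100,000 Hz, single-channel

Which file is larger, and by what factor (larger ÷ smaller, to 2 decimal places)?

File A: 96,000 × 3 × 2 = 576,000 bytes/s.
File B: 100,000 × 2 × 1 = 200,000 bytes/s.
File A is larger; ratio = 171,648,000 / 59,600,000 = 2.88.

File A, by a factor of 2.88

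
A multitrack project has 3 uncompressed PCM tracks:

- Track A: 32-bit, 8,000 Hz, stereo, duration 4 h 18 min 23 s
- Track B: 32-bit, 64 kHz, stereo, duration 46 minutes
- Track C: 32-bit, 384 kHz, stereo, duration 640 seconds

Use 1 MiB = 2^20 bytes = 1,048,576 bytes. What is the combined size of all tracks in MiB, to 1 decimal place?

4168.9 MiB

Track A: 4 h 18 min 23 s = 15,503 s; 8,000 × 15,503 × 4 × 2 = 992,192,000 bytes.
Track B: 46 minutes = 2,760 s; 64,000 × 2,760 × 4 × 2 = 1,413,120,000 bytes.
Track C: 384,000 × 640 × 4 × 2 = 1,966,080,000 bytes.
Total = 4,371,392,000 bytes = 4168.9 MiB.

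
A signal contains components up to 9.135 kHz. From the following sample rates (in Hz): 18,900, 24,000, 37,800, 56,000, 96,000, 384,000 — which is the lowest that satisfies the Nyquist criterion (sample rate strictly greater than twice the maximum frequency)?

18,900 Hz

Need sample rate > 2 × 9,135 = 18,270 Hz.
Lowest listed rate above 18,270 Hz is 18,900 Hz.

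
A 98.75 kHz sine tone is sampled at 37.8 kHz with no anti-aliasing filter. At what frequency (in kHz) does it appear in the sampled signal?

14.65 kHz

Nyquist = 37,800/2 = 18,900 Hz; 98,750 Hz exceeds it.
Alias = |98,750 − 3×37,800| = |98,750 − 113,400| = 14,650 Hz = 14.65 kHz.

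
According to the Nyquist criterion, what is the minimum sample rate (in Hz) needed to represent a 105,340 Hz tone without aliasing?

Minimum sample rate = 2 × 105,340 Hz = 210,680 Hz.

210,680 Hz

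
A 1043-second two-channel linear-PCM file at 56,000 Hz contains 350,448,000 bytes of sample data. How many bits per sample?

Bytes per sample = 350,448,000 / (56,000 × 1,043 × 2) = 350,448,000 / 116,816,000 = 3.
Bit depth = 3 × 8 = 24 bits.

24 bits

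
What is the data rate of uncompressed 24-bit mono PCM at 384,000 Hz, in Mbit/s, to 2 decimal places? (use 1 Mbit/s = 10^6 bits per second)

Bit rate = 384,000 × 24 × 1 = 9,216,000 bits/s.
= 9.22 Mbit/s.

9.22 Mbit/s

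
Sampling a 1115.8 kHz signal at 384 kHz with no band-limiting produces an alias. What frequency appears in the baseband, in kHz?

36.2 kHz

Nyquist = 384,000/2 = 192,000 Hz; 1,115,800 Hz exceeds it.
Alias = |1,115,800 − 3×384,000| = |1,115,800 − 1,152,000| = 36,200 Hz = 36.2 kHz.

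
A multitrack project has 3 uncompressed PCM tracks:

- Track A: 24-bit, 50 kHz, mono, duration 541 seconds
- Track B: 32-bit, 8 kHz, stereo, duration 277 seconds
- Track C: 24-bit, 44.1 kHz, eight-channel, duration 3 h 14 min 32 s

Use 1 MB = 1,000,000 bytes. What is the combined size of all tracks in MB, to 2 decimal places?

12452.52 MB

Track A: 50,000 × 541 × 3 × 1 = 81,150,000 bytes.
Track B: 8,000 × 277 × 4 × 2 = 17,728,000 bytes.
Track C: 3 h 14 min 32 s = 11,672 s; 44,100 × 11,672 × 3 × 8 = 12,353,644,800 bytes.
Total = 12,452,522,800 bytes = 12452.52 MB.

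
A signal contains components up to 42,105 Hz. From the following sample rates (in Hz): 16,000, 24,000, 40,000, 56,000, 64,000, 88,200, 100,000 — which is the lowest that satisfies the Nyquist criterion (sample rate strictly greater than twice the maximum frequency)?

88,200 Hz

Need sample rate > 2 × 42,105 = 84,210 Hz.
Lowest listed rate above 84,210 Hz is 88,200 Hz.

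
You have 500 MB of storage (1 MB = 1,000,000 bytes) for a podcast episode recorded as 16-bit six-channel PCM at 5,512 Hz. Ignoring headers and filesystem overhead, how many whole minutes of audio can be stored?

125 minutes

Uncompressed byte rate = 5,512 × 2 × 6 = 66,144 bytes/s.
Capacity = 500 × 1,000,000 = 500,000,000 bytes.
500,000,000 / 66,144 ≈ 7559.26 s → 125 minutes.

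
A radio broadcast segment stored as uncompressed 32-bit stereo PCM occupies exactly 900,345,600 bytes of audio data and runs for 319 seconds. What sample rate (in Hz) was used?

352,800 Hz

Bytes = sample_rate × seconds × bytes_per_sample × channels.
sample_rate = 900,345,600 / (319 × 4 × 2) = 900,345,600 / 2,552 = 352,800 Hz.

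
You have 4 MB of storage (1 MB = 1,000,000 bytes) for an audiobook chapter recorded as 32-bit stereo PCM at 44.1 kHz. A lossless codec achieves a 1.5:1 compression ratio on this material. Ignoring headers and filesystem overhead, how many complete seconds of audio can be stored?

17 seconds

Uncompressed byte rate = 44,100 × 4 × 2 = 352,800 bytes/s.
After 1.5:1 compression, effective rate ≈ 235200 bytes/s.
Capacity = 4 × 1,000,000 = 4,000,000 bytes.
4,000,000 / effective rate ≈ 17.01 s → 17 seconds.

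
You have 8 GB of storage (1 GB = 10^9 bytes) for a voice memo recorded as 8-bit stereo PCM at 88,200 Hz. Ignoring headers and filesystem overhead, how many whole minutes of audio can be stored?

755 minutes

Uncompressed byte rate = 88,200 × 1 × 2 = 176,400 bytes/s.
Capacity = 8 × 1,000,000,000 = 8,000,000,000 bytes.
8,000,000,000 / 176,400 ≈ 45351.47 s → 755 minutes.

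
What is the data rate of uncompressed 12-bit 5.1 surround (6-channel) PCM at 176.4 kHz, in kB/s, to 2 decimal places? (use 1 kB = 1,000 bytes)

1587.60 kB/s

Bit rate = 176,400 × 12 × 6 = 12,700,800 bits/s.
12,700,800 / 8 = 1,587,600 B/s = 1587.60 kB/s.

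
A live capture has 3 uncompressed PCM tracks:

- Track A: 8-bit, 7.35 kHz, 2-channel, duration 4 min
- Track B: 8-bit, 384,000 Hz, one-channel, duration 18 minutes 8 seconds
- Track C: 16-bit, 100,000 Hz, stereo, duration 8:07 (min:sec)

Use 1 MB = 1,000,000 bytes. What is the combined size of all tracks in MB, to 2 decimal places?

Track A: 4 min = 240 s; 7,350 × 240 × 1 × 2 = 3,528,000 bytes.
Track B: 18 minutes 8 seconds = 1,088 s; 384,000 × 1,088 × 1 × 1 = 417,792,000 bytes.
Track C: 8:07 (min:sec) = 487 s; 100,000 × 487 × 2 × 2 = 194,800,000 bytes.
Total = 616,120,000 bytes = 616.12 MB.

616.12 MB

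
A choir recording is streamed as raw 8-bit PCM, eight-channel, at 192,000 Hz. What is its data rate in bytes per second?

1,536,000 bytes/s

Bit rate = 192,000 × 8 × 8 = 12,288,000 bits/s.
12,288,000 / 8 = 1,536,000 bytes/s.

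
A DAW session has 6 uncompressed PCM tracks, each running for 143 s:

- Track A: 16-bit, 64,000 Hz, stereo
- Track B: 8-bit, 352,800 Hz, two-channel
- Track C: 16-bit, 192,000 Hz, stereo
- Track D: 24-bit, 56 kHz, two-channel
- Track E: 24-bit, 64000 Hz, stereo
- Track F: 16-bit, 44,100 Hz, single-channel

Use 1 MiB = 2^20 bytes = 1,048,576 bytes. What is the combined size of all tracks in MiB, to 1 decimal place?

346.1 MiB

Track A: 64,000 × 143 × 2 × 2 = 36,608,000 bytes.
Track B: 352,800 × 143 × 1 × 2 = 100,900,800 bytes.
Track C: 192,000 × 143 × 2 × 2 = 109,824,000 bytes.
Track D: 56,000 × 143 × 3 × 2 = 48,048,000 bytes.
Track E: 64,000 × 143 × 3 × 2 = 54,912,000 bytes.
Track F: 44,100 × 143 × 2 × 1 = 12,612,600 bytes.
Total = 362,905,400 bytes = 346.1 MiB.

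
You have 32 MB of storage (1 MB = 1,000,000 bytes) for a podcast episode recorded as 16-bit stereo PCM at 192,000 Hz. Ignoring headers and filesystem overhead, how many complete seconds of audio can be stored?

41 seconds

Uncompressed byte rate = 192,000 × 2 × 2 = 768,000 bytes/s.
Capacity = 32 × 1,000,000 = 32,000,000 bytes.
32,000,000 / 768,000 ≈ 41.67 s → 41 seconds.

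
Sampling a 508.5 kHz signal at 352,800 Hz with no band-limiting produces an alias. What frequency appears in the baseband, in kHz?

Nyquist = 352,800/2 = 176,400 Hz; 508,500 Hz exceeds it.
Alias = |508,500 − 1×352,800| = |508,500 − 352,800| = 155,700 Hz = 155.7 kHz.

155.7 kHz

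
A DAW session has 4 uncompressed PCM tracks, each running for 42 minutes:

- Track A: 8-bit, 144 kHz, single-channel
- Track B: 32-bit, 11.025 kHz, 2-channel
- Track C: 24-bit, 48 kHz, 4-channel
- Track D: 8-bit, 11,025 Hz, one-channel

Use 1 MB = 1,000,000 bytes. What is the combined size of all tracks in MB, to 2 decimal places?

2064.45 MB

42 minutes = 2,520 s.
Track A: 144,000 × 2,520 × 1 × 1 = 362,880,000 bytes.
Track B: 11,025 × 2,520 × 4 × 2 = 222,264,000 bytes.
Track C: 48,000 × 2,520 × 3 × 4 = 1,451,520,000 bytes.
Track D: 11,025 × 2,520 × 1 × 1 = 27,783,000 bytes.
Total = 2,064,447,000 bytes = 2064.45 MB.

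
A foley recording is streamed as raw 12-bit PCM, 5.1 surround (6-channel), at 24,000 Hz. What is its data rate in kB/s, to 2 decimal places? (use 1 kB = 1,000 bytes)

Bit rate = 24,000 × 12 × 6 = 1,728,000 bits/s.
1,728,000 / 8 = 216,000 B/s = 216.00 kB/s.

216.00 kB/s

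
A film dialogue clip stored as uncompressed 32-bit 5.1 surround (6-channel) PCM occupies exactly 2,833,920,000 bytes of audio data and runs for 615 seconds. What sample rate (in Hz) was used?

Bytes = sample_rate × seconds × bytes_per_sample × channels.
sample_rate = 2,833,920,000 / (615 × 4 × 6) = 2,833,920,000 / 14,760 = 192,000 Hz.

192,000 Hz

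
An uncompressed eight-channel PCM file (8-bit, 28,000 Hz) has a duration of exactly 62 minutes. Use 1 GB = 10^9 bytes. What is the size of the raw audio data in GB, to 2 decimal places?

0.83 GB

Duration = exactly 62 minutes = 3,720 s.
Bytes = 28,000 samples/s × 3,720 s × 1 bytes/sample × 8 ch = 833,280,000 bytes.
833,280,000 / 1,000,000,000 = 0.83 GB.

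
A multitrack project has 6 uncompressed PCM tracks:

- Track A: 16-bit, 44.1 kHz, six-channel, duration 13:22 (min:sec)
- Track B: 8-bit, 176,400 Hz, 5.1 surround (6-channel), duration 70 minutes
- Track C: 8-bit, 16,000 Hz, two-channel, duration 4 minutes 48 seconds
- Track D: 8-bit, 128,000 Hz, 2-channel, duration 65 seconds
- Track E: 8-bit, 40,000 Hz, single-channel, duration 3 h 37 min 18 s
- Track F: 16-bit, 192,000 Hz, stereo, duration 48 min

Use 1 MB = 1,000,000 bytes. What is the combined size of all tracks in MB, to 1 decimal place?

Track A: 13:22 (min:sec) = 802 s; 44,100 × 802 × 2 × 6 = 424,418,400 bytes.
Track B: 70 minutes = 4,200 s; 176,400 × 4,200 × 1 × 6 = 4,445,280,000 bytes.
Track C: 4 minutes 48 seconds = 288 s; 16,000 × 288 × 1 × 2 = 9,216,000 bytes.
Track D: 128,000 × 65 × 1 × 2 = 16,640,000 bytes.
Track E: 3 h 37 min 18 s = 13,038 s; 40,000 × 13,038 × 1 × 1 = 521,520,000 bytes.
Track F: 48 min = 2,880 s; 192,000 × 2,880 × 2 × 2 = 2,211,840,000 bytes.
Total = 7,628,914,400 bytes = 7628.9 MB.

7628.9 MB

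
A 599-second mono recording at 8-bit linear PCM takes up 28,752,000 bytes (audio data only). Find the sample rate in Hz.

Bytes = sample_rate × seconds × bytes_per_sample × channels.
sample_rate = 28,752,000 / (599 × 1 × 1) = 28,752,000 / 599 = 48,000 Hz.

48,000 Hz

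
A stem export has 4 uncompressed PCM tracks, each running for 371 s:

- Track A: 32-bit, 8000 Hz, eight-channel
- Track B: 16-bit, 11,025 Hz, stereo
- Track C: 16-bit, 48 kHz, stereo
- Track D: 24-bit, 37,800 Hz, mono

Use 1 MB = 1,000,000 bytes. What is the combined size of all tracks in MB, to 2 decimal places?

224.64 MB

Track A: 8,000 × 371 × 4 × 8 = 94,976,000 bytes.
Track B: 11,025 × 371 × 2 × 2 = 16,361,100 bytes.
Track C: 48,000 × 371 × 2 × 2 = 71,232,000 bytes.
Track D: 37,800 × 371 × 3 × 1 = 42,071,400 bytes.
Total = 224,640,500 bytes = 224.64 MB.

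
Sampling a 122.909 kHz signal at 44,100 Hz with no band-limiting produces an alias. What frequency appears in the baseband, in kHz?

Nyquist = 44,100/2 = 22,050 Hz; 122,909 Hz exceeds it.
Alias = |122,909 − 3×44,100| = |122,909 − 132,300| = 9,391 Hz = 9.391 kHz.

9.391 kHz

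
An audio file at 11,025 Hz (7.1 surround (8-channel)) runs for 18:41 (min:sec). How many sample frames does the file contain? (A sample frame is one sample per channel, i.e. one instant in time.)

18:41 (min:sec) = 1,121 s.
11,025 samples/s × 1,121 s = 12,359,025 frames.

12,359,025 sample frames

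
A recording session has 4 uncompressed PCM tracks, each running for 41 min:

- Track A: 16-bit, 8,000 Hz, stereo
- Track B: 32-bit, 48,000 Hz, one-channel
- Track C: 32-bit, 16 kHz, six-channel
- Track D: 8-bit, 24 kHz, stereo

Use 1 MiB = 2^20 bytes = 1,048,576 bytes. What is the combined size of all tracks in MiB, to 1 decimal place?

1539.0 MiB

41 min = 2,460 s.
Track A: 8,000 × 2,460 × 2 × 2 = 78,720,000 bytes.
Track B: 48,000 × 2,460 × 4 × 1 = 472,320,000 bytes.
Track C: 16,000 × 2,460 × 4 × 6 = 944,640,000 bytes.
Track D: 24,000 × 2,460 × 1 × 2 = 118,080,000 bytes.
Total = 1,613,760,000 bytes = 1539.0 MiB.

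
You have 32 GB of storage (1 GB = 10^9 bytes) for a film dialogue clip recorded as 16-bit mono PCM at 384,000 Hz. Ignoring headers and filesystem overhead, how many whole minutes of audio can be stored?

694 minutes

Uncompressed byte rate = 384,000 × 2 × 1 = 768,000 bytes/s.
Capacity = 32 × 1,000,000,000 = 32,000,000,000 bytes.
32,000,000,000 / 768,000 ≈ 41666.67 s → 694 minutes.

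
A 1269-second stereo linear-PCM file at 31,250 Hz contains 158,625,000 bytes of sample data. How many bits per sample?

Bytes per sample = 158,625,000 / (31,250 × 1,269 × 2) = 158,625,000 / 79,312,500 = 2.
Bit depth = 2 × 8 = 16 bits.

16 bits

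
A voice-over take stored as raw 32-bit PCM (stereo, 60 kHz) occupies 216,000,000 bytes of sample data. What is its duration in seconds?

Byte rate = 60,000 × 4 × 2 = 480,000 bytes/s.
Duration = 216,000,000 / 480,000 = 450 s.

450 seconds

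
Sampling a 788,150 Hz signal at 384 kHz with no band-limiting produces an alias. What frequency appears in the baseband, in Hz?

Nyquist = 384,000/2 = 192,000 Hz; 788,150 Hz exceeds it.
Alias = |788,150 − 2×384,000| = |788,150 − 768,000| = 20,150 Hz.

20,150 Hz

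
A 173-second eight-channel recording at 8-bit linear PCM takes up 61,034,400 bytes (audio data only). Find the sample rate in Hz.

Bytes = sample_rate × seconds × bytes_per_sample × channels.
sample_rate = 61,034,400 / (173 × 1 × 8) = 61,034,400 / 1,384 = 44,100 Hz.

44,100 Hz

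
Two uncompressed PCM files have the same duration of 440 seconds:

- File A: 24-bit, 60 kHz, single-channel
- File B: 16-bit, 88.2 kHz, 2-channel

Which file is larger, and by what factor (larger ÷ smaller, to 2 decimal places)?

File B, by a factor of 1.96

File A: 60,000 × 3 × 1 = 180,000 bytes/s.
File B: 88,200 × 2 × 2 = 352,800 bytes/s.
File B is larger; ratio = 155,232,000 / 79,200,000 = 1.96.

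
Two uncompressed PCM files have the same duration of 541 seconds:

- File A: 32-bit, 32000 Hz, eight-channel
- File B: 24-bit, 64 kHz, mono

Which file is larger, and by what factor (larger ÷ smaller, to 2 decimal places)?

File A: 32,000 × 4 × 8 = 1,024,000 bytes/s.
File B: 64,000 × 3 × 1 = 192,000 bytes/s.
File A is larger; ratio = 553,984,000 / 103,872,000 = 5.33.

File A, by a factor of 5.33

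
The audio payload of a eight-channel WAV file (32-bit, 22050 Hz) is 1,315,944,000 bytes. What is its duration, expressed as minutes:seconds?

Byte rate = 22,050 × 4 × 8 = 705,600 bytes/s.
Duration = 1,315,944,000 / 705,600 = 1,865 s.
1,865 s = 31:05.

31:05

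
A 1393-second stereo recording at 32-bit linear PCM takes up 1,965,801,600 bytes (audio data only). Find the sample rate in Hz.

Bytes = sample_rate × seconds × bytes_per_sample × channels.
sample_rate = 1,965,801,600 / (1,393 × 4 × 2) = 1,965,801,600 / 11,144 = 176,400 Hz.

176,400 Hz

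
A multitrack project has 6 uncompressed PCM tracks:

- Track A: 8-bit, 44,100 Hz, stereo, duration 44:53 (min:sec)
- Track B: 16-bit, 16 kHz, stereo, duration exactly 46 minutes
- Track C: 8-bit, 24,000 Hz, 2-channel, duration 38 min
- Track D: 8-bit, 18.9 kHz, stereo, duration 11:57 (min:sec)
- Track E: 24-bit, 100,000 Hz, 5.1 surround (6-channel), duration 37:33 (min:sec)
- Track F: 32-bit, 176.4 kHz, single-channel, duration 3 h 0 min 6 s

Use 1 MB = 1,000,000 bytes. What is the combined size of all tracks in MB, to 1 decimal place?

Track A: 44:53 (min:sec) = 2,693 s; 44,100 × 2,693 × 1 × 2 = 237,522,600 bytes.
Track B: exactly 46 minutes = 2,760 s; 16,000 × 2,760 × 2 × 2 = 176,640,000 bytes.
Track C: 38 min = 2,280 s; 24,000 × 2,280 × 1 × 2 = 109,440,000 bytes.
Track D: 11:57 (min:sec) = 717 s; 18,900 × 717 × 1 × 2 = 27,102,600 bytes.
Track E: 37:33 (min:sec) = 2,253 s; 100,000 × 2,253 × 3 × 6 = 4,055,400,000 bytes.
Track F: 3 h 0 min 6 s = 10,806 s; 176,400 × 10,806 × 4 × 1 = 7,624,713,600 bytes.
Total = 12,230,818,800 bytes = 12230.8 MB.

12230.8 MB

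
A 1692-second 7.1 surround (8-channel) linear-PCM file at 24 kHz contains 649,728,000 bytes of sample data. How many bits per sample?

16 bits

Bytes per sample = 649,728,000 / (24,000 × 1,692 × 8) = 649,728,000 / 324,864,000 = 2.
Bit depth = 2 × 8 = 16 bits.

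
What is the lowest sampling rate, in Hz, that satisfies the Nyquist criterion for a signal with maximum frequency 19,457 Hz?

38,914 Hz

Minimum sample rate = 2 × 19,457 Hz = 38,914 Hz.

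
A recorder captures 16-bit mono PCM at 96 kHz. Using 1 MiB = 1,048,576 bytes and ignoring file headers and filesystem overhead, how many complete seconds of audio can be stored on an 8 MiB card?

Uncompressed byte rate = 96,000 × 2 × 1 = 192,000 bytes/s.
Capacity = 8 × 1,048,576 = 8,388,608 bytes.
8,388,608 / 192,000 ≈ 43.69 s → 43 seconds.

43 seconds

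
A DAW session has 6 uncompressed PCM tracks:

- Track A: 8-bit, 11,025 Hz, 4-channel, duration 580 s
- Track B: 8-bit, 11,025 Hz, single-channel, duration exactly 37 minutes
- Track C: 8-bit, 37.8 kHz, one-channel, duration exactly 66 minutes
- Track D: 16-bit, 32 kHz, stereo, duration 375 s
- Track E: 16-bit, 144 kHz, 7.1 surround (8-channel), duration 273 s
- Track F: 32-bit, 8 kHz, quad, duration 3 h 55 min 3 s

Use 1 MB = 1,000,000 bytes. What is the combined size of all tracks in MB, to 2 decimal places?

Track A: 11,025 × 580 × 1 × 4 = 25,578,000 bytes.
Track B: exactly 37 minutes = 2,220 s; 11,025 × 2,220 × 1 × 1 = 24,475,500 bytes.
Track C: exactly 66 minutes = 3,960 s; 37,800 × 3,960 × 1 × 1 = 149,688,000 bytes.
Track D: 32,000 × 375 × 2 × 2 = 48,000,000 bytes.
Track E: 144,000 × 273 × 2 × 8 = 628,992,000 bytes.
Track F: 3 h 55 min 3 s = 14,103 s; 8,000 × 14,103 × 4 × 4 = 1,805,184,000 bytes.
Total = 2,681,917,500 bytes = 2681.92 MB.

2681.92 MB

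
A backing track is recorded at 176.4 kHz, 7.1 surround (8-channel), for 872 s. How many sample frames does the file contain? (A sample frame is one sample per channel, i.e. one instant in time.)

153,820,800 sample frames

176,400 samples/s × 872 s = 153,820,800 frames.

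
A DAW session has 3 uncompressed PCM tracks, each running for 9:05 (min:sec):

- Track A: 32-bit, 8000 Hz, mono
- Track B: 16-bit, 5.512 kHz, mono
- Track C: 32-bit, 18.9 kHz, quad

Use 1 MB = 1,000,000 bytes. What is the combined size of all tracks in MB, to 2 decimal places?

188.26 MB

9:05 (min:sec) = 545 s.
Track A: 8,000 × 545 × 4 × 1 = 17,440,000 bytes.
Track B: 5,512 × 545 × 2 × 1 = 6,008,080 bytes.
Track C: 18,900 × 545 × 4 × 4 = 164,808,000 bytes.
Total = 188,256,080 bytes = 188.26 MB.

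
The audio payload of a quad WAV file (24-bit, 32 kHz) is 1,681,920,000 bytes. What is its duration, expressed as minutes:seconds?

73:00

Byte rate = 32,000 × 3 × 4 = 384,000 bytes/s.
Duration = 1,681,920,000 / 384,000 = 4,380 s.
4,380 s = 73:00.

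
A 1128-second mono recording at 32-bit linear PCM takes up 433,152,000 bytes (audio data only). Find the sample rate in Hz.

96,000 Hz

Bytes = sample_rate × seconds × bytes_per_sample × channels.
sample_rate = 433,152,000 / (1,128 × 4 × 1) = 433,152,000 / 4,512 = 96,000 Hz.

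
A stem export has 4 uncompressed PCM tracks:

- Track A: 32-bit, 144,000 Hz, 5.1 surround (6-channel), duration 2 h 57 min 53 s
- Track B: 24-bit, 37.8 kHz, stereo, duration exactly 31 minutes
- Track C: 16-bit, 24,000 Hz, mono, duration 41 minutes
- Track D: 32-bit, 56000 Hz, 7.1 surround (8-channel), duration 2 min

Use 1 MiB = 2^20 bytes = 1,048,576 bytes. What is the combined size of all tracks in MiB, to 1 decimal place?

Track A: 2 h 57 min 53 s = 10,673 s; 144,000 × 10,673 × 4 × 6 = 36,885,888,000 bytes.
Track B: exactly 31 minutes = 1,860 s; 37,800 × 1,860 × 3 × 2 = 421,848,000 bytes.
Track C: 41 minutes = 2,460 s; 24,000 × 2,460 × 2 × 1 = 118,080,000 bytes.
Track D: 2 min = 120 s; 56,000 × 120 × 4 × 8 = 215,040,000 bytes.
Total = 37,640,856,000 bytes = 35897.1 MiB.

35897.1 MiB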